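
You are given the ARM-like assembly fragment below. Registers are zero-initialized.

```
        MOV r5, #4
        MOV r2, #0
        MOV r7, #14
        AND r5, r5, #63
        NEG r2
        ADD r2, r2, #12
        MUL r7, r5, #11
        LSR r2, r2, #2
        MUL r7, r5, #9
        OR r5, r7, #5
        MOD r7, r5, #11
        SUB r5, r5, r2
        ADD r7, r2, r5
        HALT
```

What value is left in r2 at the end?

after MOV r5, #4: r5=4
after MOV r2, #0: r2=0
after MOV r7, #14: r7=14
after AND r5, r5, #63: r5=4&63=4
after NEG r2: r2=-(0)=0
after ADD r2, r2, #12: r2=0+12=12
after MUL r7, r5, #11: r7=4*11=44
after LSR r2, r2, #2: r2=12>>2=3
after MUL r7, r5, #9: r7=4*9=36
after OR r5, r7, #5: r5=36|5=37
after MOD r7, r5, #11: r7=37%11=4
after SUB r5, r5, r2: r5=37-3=34
after ADD r7, r2, r5: r7=3+34=37
halt.

3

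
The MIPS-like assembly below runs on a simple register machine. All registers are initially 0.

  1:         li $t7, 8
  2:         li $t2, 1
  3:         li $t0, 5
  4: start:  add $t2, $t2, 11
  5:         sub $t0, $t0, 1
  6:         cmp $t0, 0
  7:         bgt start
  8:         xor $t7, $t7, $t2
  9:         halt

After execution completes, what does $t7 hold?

48

li $t7, 8 → $t7=8
li $t2, 1 → $t2=1
li $t0, 5 → $t0=5
add $t2, $t2, 11 → $t2=1+11=12
sub $t0, $t0, 1 → $t0=5-1=4
cmp $t0, 0  (cmp 4,0)
bgt start: taken
add $t2, $t2, 11 → $t2=12+11=23
sub $t0, $t0, 1 → $t0=4-1=3
cmp $t0, 0  (cmp 3,0)
bgt start: taken
add $t2, $t2, 11 → $t2=23+11=34
sub $t0, $t0, 1 → $t0=3-1=2
cmp $t0, 0  (cmp 2,0)
bgt start: taken
add $t2, $t2, 11 → $t2=34+11=45
sub $t0, $t0, 1 → $t0=2-1=1
cmp $t0, 0  (cmp 1,0)
bgt start: taken
add $t2, $t2, 11 → $t2=45+11=56
sub $t0, $t0, 1 → $t0=1-1=0
cmp $t0, 0  (cmp 0,0)
bgt start: not taken
xor $t7, $t7, $t2 → $t7=8^56=48
halt.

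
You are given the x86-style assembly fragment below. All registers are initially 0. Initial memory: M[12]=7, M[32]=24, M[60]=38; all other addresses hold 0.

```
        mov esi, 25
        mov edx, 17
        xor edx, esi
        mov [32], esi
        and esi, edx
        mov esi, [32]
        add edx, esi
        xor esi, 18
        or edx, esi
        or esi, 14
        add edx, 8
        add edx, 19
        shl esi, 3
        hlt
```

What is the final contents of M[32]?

25

mov esi, 25 → esi=25
mov edx, 17 → edx=17
xor edx, esi → edx=17^25=8
mov [32], esi → M[32]=25
and esi, edx → esi=25&8=8
mov esi, [32] → esi=M[32]=25
add edx, esi → edx=8+25=33
xor esi, 18 → esi=25^18=11
or edx, esi → edx=33|11=43
or esi, 14 → esi=11|14=15
add edx, 8 → edx=43+8=51
add edx, 19 → edx=51+19=70
shl esi, 3 → esi=15<<3=120
halt.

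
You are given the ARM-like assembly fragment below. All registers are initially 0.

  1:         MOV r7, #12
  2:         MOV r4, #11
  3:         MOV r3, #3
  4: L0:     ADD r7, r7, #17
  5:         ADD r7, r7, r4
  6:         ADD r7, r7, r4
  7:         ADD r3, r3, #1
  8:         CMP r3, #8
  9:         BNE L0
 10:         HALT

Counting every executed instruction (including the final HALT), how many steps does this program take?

34

after MOV r7, #12: r7=12
after MOV r4, #11: r4=11
after MOV r3, #3: r3=3
after ADD r7, r7, #17: r7=12+17=29
after ADD r7, r7, r4: r7=29+11=40
after ADD r7, r7, r4: r7=40+11=51
after ADD r3, r3, #1: r3=3+1=4
CMP r3, #8  (cmp 4,8)
BNE L0: taken
after ADD r7, r7, #17: r7=51+17=68
after ADD r7, r7, r4: r7=68+11=79
after ADD r7, r7, r4: r7=79+11=90
after ADD r3, r3, #1: r3=4+1=5
CMP r3, #8  (cmp 5,8)
BNE L0: taken
after ADD r7, r7, #17: r7=90+17=107
after ADD r7, r7, r4: r7=107+11=118
after ADD r7, r7, r4: r7=118+11=129
after ADD r3, r3, #1: r3=5+1=6
CMP r3, #8  (cmp 6,8)
BNE L0: taken
after ADD r7, r7, #17: r7=129+17=146
after ADD r7, r7, r4: r7=146+11=157
after ADD r7, r7, r4: r7=157+11=168
after ADD r3, r3, #1: r3=6+1=7
CMP r3, #8  (cmp 7,8)
BNE L0: taken
after ADD r7, r7, #17: r7=168+17=185
after ADD r7, r7, r4: r7=185+11=196
after ADD r7, r7, r4: r7=196+11=207
after ADD r3, r3, #1: r3=7+1=8
CMP r3, #8  (cmp 8,8)
BNE L0: not taken
halt.
Total executed instructions: 34.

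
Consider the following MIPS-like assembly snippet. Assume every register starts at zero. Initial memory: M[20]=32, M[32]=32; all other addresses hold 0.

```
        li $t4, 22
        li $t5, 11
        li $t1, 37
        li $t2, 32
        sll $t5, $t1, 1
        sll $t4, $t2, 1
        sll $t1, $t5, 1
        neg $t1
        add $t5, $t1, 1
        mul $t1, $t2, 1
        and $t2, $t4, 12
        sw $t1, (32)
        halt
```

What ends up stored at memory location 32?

$t4=22
$t5=11
$t1=37
$t2=32
$t5=37<<1=74
$t4=32<<1=64
$t1=74<<1=148
$t1=-(148)=-148
$t5=(-148)+1=-147
$t1=32*1=32
$t2=64&12=0
sw $t1, (32) → M[32]=32
halt.

32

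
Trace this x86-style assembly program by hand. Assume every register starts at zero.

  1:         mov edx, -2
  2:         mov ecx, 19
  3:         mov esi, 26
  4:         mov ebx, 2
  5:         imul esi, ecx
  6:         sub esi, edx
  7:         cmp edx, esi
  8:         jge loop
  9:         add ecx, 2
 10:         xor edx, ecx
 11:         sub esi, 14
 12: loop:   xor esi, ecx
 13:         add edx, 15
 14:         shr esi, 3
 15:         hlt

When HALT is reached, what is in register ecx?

21

edx=-2
ecx=19
esi=26
ebx=2
esi=26*19=494
esi=494-(-2)=496
cmp edx, esi  (cmp -2,496)
jge loop: not taken
ecx=19+2=21
edx=(-2)^21=-21
esi=496-14=482
esi=482^21=503
edx=(-21)+15=-6
esi=503>>3=62
halt.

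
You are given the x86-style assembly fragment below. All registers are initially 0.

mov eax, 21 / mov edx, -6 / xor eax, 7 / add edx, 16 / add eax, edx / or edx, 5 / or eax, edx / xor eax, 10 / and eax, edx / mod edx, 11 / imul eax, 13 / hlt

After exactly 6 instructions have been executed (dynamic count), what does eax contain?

mov eax, 21 → eax=21
mov edx, -6 → edx=-6
xor eax, 7 → eax=21^7=18
add edx, 16 → edx=(-6)+16=10
add eax, edx → eax=18+10=28
or edx, 5 → edx=10|5=15
After step 6: eax = 28.

28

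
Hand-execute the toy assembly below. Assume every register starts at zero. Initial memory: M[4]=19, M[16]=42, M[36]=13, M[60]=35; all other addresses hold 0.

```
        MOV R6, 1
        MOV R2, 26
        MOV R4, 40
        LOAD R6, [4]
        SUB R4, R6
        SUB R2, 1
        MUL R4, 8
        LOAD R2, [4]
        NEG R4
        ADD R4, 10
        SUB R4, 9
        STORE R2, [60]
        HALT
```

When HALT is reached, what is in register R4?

MOV R6, 1 → R6=1
MOV R2, 26 → R2=26
MOV R4, 40 → R4=40
LOAD R6, [4] → R6=M[4]=19
SUB R4, R6 → R4=40-19=21
SUB R2, 1 → R2=26-1=25
MUL R4, 8 → R4=21*8=168
LOAD R2, [4] → R2=M[4]=19
NEG R4 → R4=-(168)=-168
ADD R4, 10 → R4=(-168)+10=-158
SUB R4, 9 → R4=(-158)-9=-167
STORE R2, [60] → M[60]=19
halt.

-167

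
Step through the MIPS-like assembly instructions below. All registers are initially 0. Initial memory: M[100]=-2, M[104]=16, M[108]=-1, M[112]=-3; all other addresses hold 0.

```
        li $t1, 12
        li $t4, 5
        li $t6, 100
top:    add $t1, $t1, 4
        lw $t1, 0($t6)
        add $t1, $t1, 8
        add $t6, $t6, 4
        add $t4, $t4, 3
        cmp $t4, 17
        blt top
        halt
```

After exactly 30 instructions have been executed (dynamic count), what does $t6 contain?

116

after li $t1, 12: $t1=12
after li $t4, 5: $t4=5
after li $t6, 100: $t6=100
after add $t1, $t1, 4: $t1=12+4=16
after lw $t1, 0($t6): $t1=M[100]=-2
after add $t1, $t1, 8: $t1=(-2)+8=6
after add $t6, $t6, 4: $t6=100+4=104
after add $t4, $t4, 3: $t4=5+3=8
cmp $t4, 17  (cmp 8,17)
blt top: taken
after add $t1, $t1, 4: $t1=6+4=10
after lw $t1, 0($t6): $t1=M[104]=16
after add $t1, $t1, 8: $t1=16+8=24
after add $t6, $t6, 4: $t6=104+4=108
after add $t4, $t4, 3: $t4=8+3=11
cmp $t4, 17  (cmp 11,17)
blt top: taken
after add $t1, $t1, 4: $t1=24+4=28
after lw $t1, 0($t6): $t1=M[108]=-1
after add $t1, $t1, 8: $t1=(-1)+8=7
after add $t6, $t6, 4: $t6=108+4=112
after add $t4, $t4, 3: $t4=11+3=14
cmp $t4, 17  (cmp 14,17)
blt top: taken
after add $t1, $t1, 4: $t1=7+4=11
after lw $t1, 0($t6): $t1=M[112]=-3
after add $t1, $t1, 8: $t1=(-3)+8=5
after add $t6, $t6, 4: $t6=112+4=116
after add $t4, $t4, 3: $t4=14+3=17
cmp $t4, 17  (cmp 17,17)
After step 30: $t6 = 116.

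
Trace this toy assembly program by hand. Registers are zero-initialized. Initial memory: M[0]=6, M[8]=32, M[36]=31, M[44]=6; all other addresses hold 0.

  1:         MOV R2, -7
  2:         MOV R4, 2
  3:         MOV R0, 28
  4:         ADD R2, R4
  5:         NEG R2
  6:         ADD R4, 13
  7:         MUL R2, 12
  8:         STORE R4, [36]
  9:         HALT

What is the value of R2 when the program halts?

MOV R2, -7 → R2=-7
MOV R4, 2 → R4=2
MOV R0, 28 → R0=28
ADD R2, R4 → R2=(-7)+2=-5
NEG R2 → R2=-(-5)=5
ADD R4, 13 → R4=2+13=15
MUL R2, 12 → R2=5*12=60
STORE R4, [36] → M[36]=15
halt.

60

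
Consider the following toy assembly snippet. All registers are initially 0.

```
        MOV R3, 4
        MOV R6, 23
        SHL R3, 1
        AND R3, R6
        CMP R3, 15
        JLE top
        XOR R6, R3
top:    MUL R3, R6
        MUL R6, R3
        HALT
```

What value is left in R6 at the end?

after MOV R3, 4: R3=4
after MOV R6, 23: R6=23
after SHL R3, 1: R3=4<<1=8
after AND R3, R6: R3=8&23=0
CMP R3, 15  (cmp 0,15)
JLE top: taken
after MUL R3, R6: R3=0*23=0
after MUL R6, R3: R6=23*0=0
halt.

0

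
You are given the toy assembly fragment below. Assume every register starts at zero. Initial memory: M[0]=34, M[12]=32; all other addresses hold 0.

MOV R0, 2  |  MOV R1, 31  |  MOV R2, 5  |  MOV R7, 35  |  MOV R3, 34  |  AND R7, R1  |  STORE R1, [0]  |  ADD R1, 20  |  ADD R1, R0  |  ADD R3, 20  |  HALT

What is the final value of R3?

R0=2
R1=31
R2=5
R7=35
R3=34
R7=35&31=3
STORE R1, [0] → M[0]=31
R1=31+20=51
R1=51+2=53
R3=34+20=54
halt.

54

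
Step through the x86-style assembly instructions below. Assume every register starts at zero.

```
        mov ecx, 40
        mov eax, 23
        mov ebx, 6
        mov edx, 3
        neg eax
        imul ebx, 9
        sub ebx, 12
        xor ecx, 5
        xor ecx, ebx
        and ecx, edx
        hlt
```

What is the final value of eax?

after mov ecx, 40: ecx=40
after mov eax, 23: eax=23
after mov ebx, 6: ebx=6
after mov edx, 3: edx=3
after neg eax: eax=-(23)=-23
after imul ebx, 9: ebx=6*9=54
after sub ebx, 12: ebx=54-12=42
after xor ecx, 5: ecx=40^5=45
after xor ecx, ebx: ecx=45^42=7
after and ecx, edx: ecx=7&3=3
halt.

-23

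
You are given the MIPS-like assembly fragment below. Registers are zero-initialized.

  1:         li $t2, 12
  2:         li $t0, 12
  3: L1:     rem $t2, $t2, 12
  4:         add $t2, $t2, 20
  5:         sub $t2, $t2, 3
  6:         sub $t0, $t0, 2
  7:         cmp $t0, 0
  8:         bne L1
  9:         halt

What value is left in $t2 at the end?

18

after li $t2, 12: $t2=12
after li $t0, 12: $t0=12
after rem $t2, $t2, 12: $t2=12%12=0
after add $t2, $t2, 20: $t2=0+20=20
after sub $t2, $t2, 3: $t2=20-3=17
after sub $t0, $t0, 2: $t0=12-2=10
cmp $t0, 0  (cmp 10,0)
bne L1: taken
after rem $t2, $t2, 12: $t2=17%12=5
after add $t2, $t2, 20: $t2=5+20=25
after sub $t2, $t2, 3: $t2=25-3=22
after sub $t0, $t0, 2: $t0=10-2=8
cmp $t0, 0  (cmp 8,0)
bne L1: taken
after rem $t2, $t2, 12: $t2=22%12=10
after add $t2, $t2, 20: $t2=10+20=30
after sub $t2, $t2, 3: $t2=30-3=27
after sub $t0, $t0, 2: $t0=8-2=6
cmp $t0, 0  (cmp 6,0)
bne L1: taken
after rem $t2, $t2, 12: $t2=27%12=3
after add $t2, $t2, 20: $t2=3+20=23
after sub $t2, $t2, 3: $t2=23-3=20
after sub $t0, $t0, 2: $t0=6-2=4
cmp $t0, 0  (cmp 4,0)
bne L1: taken
after rem $t2, $t2, 12: $t2=20%12=8
after add $t2, $t2, 20: $t2=8+20=28
after sub $t2, $t2, 3: $t2=28-3=25
after sub $t0, $t0, 2: $t0=4-2=2
cmp $t0, 0  (cmp 2,0)
bne L1: taken
after rem $t2, $t2, 12: $t2=25%12=1
after add $t2, $t2, 20: $t2=1+20=21
after sub $t2, $t2, 3: $t2=21-3=18
after sub $t0, $t0, 2: $t0=2-2=0
cmp $t0, 0  (cmp 0,0)
bne L1: not taken
halt.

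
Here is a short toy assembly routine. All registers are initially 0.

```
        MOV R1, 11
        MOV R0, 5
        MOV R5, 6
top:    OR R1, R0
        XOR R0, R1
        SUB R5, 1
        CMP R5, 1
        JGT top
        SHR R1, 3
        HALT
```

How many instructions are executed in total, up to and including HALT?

MOV R1, 11 → R1=11
MOV R0, 5 → R0=5
MOV R5, 6 → R5=6
OR R1, R0 → R1=11|5=15
XOR R0, R1 → R0=5^15=10
SUB R5, 1 → R5=6-1=5
CMP R5, 1  (cmp 5,1)
JGT top: taken
OR R1, R0 → R1=15|10=15
XOR R0, R1 → R0=10^15=5
SUB R5, 1 → R5=5-1=4
CMP R5, 1  (cmp 4,1)
JGT top: taken
OR R1, R0 → R1=15|5=15
XOR R0, R1 → R0=5^15=10
SUB R5, 1 → R5=4-1=3
CMP R5, 1  (cmp 3,1)
JGT top: taken
OR R1, R0 → R1=15|10=15
XOR R0, R1 → R0=10^15=5
SUB R5, 1 → R5=3-1=2
CMP R5, 1  (cmp 2,1)
JGT top: taken
OR R1, R0 → R1=15|5=15
XOR R0, R1 → R0=5^15=10
SUB R5, 1 → R5=2-1=1
CMP R5, 1  (cmp 1,1)
JGT top: not taken
SHR R1, 3 → R1=15>>3=1
halt.
Total executed instructions: 30.

30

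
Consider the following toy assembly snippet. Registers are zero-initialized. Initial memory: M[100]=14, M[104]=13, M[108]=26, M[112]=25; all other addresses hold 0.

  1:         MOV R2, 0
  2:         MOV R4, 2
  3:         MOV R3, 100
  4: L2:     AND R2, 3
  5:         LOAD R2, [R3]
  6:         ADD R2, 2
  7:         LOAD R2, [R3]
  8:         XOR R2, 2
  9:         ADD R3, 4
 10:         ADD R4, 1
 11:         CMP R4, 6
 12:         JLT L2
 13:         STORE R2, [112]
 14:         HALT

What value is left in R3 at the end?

116

after MOV R2, 0: R2=0
after MOV R4, 2: R4=2
after MOV R3, 100: R3=100
after AND R2, 3: R2=0&3=0
after LOAD R2, [R3]: R2=M[100]=14
after ADD R2, 2: R2=14+2=16
after LOAD R2, [R3]: R2=M[100]=14
after XOR R2, 2: R2=14^2=12
after ADD R3, 4: R3=100+4=104
after ADD R4, 1: R4=2+1=3
CMP R4, 6  (cmp 3,6)
JLT L2: taken
after AND R2, 3: R2=12&3=0
after LOAD R2, [R3]: R2=M[104]=13
after ADD R2, 2: R2=13+2=15
after LOAD R2, [R3]: R2=M[104]=13
after XOR R2, 2: R2=13^2=15
after ADD R3, 4: R3=104+4=108
after ADD R4, 1: R4=3+1=4
CMP R4, 6  (cmp 4,6)
JLT L2: taken
after AND R2, 3: R2=15&3=3
after LOAD R2, [R3]: R2=M[108]=26
after ADD R2, 2: R2=26+2=28
after LOAD R2, [R3]: R2=M[108]=26
after XOR R2, 2: R2=26^2=24
after ADD R3, 4: R3=108+4=112
after ADD R4, 1: R4=4+1=5
CMP R4, 6  (cmp 5,6)
JLT L2: taken
after AND R2, 3: R2=24&3=0
after LOAD R2, [R3]: R2=M[112]=25
after ADD R2, 2: R2=25+2=27
after LOAD R2, [R3]: R2=M[112]=25
after XOR R2, 2: R2=25^2=27
after ADD R3, 4: R3=112+4=116
after ADD R4, 1: R4=5+1=6
CMP R4, 6  (cmp 6,6)
JLT L2: not taken
STORE R2, [112] → M[112]=27
halt.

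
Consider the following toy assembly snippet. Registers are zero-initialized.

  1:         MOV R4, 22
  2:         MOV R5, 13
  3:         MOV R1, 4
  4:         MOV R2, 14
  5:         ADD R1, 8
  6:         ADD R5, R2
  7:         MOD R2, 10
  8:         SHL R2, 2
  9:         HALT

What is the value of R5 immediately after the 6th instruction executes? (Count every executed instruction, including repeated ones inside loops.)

27

R4=22
R5=13
R1=4
R2=14
R1=4+8=12
R5=13+14=27
After step 6: R5 = 27.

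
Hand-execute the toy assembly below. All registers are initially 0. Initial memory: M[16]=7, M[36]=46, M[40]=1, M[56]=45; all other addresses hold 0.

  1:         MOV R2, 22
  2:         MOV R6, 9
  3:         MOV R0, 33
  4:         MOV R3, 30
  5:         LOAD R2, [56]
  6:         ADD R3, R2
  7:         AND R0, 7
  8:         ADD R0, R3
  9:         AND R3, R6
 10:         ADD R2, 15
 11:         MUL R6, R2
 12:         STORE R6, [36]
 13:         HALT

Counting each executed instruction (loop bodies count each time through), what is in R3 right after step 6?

after MOV R2, 22: R2=22
after MOV R6, 9: R6=9
after MOV R0, 33: R0=33
after MOV R3, 30: R3=30
after LOAD R2, [56]: R2=M[56]=45
after ADD R3, R2: R3=30+45=75
After step 6: R3 = 75.

75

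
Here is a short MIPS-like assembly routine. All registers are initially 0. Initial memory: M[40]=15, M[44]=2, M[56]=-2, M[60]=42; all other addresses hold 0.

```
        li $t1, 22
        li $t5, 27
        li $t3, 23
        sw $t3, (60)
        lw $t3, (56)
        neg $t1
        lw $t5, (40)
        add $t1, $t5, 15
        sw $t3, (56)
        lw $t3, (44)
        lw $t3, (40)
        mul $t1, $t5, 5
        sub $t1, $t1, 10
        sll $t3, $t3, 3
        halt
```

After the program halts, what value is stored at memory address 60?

23

li $t1, 22 → $t1=22
li $t5, 27 → $t5=27
li $t3, 23 → $t3=23
sw $t3, (60) → M[60]=23
lw $t3, (56) → $t3=M[56]=-2
neg $t1 → $t1=-(22)=-22
lw $t5, (40) → $t5=M[40]=15
add $t1, $t5, 15 → $t1=15+15=30
sw $t3, (56) → M[56]=-2
lw $t3, (44) → $t3=M[44]=2
lw $t3, (40) → $t3=M[40]=15
mul $t1, $t5, 5 → $t1=15*5=75
sub $t1, $t1, 10 → $t1=75-10=65
sll $t3, $t3, 3 → $t3=15<<3=120
halt.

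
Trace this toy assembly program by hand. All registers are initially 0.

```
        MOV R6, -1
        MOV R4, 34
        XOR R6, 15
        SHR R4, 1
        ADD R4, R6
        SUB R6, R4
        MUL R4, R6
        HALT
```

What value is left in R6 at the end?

-17

MOV R6, -1 → R6=-1
MOV R4, 34 → R4=34
XOR R6, 15 → R6=(-1)^15=-16
SHR R4, 1 → R4=34>>1=17
ADD R4, R6 → R4=17+(-16)=1
SUB R6, R4 → R6=(-16)-1=-17
MUL R4, R6 → R4=1*(-17)=-17
halt.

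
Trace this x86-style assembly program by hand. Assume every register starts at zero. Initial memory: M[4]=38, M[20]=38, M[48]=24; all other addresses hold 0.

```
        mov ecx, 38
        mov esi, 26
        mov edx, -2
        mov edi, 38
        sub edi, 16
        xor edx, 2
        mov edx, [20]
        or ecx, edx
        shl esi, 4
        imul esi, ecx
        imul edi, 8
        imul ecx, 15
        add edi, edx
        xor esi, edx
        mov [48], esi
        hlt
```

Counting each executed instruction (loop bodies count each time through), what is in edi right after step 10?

after mov ecx, 38: ecx=38
after mov esi, 26: esi=26
after mov edx, -2: edx=-2
after mov edi, 38: edi=38
after sub edi, 16: edi=38-16=22
after xor edx, 2: edx=(-2)^2=-4
after mov edx, [20]: edx=M[20]=38
after or ecx, edx: ecx=38|38=38
after shl esi, 4: esi=26<<4=416
after imul esi, ecx: esi=416*38=15808
After step 10: edi = 22.

22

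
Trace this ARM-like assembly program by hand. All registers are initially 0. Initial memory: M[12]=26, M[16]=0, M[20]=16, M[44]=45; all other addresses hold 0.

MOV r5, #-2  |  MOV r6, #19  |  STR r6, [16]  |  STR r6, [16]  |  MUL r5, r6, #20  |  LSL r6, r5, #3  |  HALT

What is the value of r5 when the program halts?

380

r5=-2
r6=19
STR r6, [16] → M[16]=19
STR r6, [16] → M[16]=19
r5=19*20=380
r6=380<<3=3040
halt.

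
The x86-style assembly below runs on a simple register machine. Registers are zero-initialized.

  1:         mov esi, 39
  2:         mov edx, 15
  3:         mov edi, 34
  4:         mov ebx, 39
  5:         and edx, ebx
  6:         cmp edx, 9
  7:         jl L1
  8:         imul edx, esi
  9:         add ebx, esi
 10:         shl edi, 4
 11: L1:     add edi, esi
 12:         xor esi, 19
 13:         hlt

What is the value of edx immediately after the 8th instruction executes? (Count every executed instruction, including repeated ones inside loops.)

7

after mov esi, 39: esi=39
after mov edx, 15: edx=15
after mov edi, 34: edi=34
after mov ebx, 39: ebx=39
after and edx, ebx: edx=15&39=7
cmp edx, 9  (cmp 7,9)
jl L1: taken
after add edi, esi: edi=34+39=73
After step 8: edx = 7.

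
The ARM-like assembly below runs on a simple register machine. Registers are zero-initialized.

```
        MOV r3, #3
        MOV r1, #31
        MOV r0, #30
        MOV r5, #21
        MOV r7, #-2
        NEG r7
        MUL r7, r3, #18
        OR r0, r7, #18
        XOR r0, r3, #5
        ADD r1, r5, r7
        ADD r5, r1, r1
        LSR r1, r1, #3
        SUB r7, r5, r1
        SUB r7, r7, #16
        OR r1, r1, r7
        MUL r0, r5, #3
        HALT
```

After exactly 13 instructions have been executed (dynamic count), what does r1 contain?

MOV r3, #3 → r3=3
MOV r1, #31 → r1=31
MOV r0, #30 → r0=30
MOV r5, #21 → r5=21
MOV r7, #-2 → r7=-2
NEG r7 → r7=-(-2)=2
MUL r7, r3, #18 → r7=3*18=54
OR r0, r7, #18 → r0=54|18=54
XOR r0, r3, #5 → r0=3^5=6
ADD r1, r5, r7 → r1=21+54=75
ADD r5, r1, r1 → r5=75+75=150
LSR r1, r1, #3 → r1=75>>3=9
SUB r7, r5, r1 → r7=150-9=141
After step 13: r1 = 9.

9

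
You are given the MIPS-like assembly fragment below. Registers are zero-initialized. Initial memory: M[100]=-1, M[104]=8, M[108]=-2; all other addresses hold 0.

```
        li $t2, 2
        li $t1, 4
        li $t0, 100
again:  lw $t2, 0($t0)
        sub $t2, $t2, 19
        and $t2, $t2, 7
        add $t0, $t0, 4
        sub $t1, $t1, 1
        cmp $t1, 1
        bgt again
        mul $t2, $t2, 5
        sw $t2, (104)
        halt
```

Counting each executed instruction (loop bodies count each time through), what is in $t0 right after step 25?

112

after li $t2, 2: $t2=2
after li $t1, 4: $t1=4
after li $t0, 100: $t0=100
after lw $t2, 0($t0): $t2=M[100]=-1
after sub $t2, $t2, 19: $t2=(-1)-19=-20
after and $t2, $t2, 7: $t2=(-20)&7=4
after add $t0, $t0, 4: $t0=100+4=104
after sub $t1, $t1, 1: $t1=4-1=3
cmp $t1, 1  (cmp 3,1)
bgt again: taken
after lw $t2, 0($t0): $t2=M[104]=8
after sub $t2, $t2, 19: $t2=8-19=-11
after and $t2, $t2, 7: $t2=(-11)&7=5
after add $t0, $t0, 4: $t0=104+4=108
after sub $t1, $t1, 1: $t1=3-1=2
cmp $t1, 1  (cmp 2,1)
bgt again: taken
after lw $t2, 0($t0): $t2=M[108]=-2
after sub $t2, $t2, 19: $t2=(-2)-19=-21
after and $t2, $t2, 7: $t2=(-21)&7=3
after add $t0, $t0, 4: $t0=108+4=112
after sub $t1, $t1, 1: $t1=2-1=1
cmp $t1, 1  (cmp 1,1)
bgt again: not taken
after mul $t2, $t2, 5: $t2=3*5=15
After step 25: $t0 = 112.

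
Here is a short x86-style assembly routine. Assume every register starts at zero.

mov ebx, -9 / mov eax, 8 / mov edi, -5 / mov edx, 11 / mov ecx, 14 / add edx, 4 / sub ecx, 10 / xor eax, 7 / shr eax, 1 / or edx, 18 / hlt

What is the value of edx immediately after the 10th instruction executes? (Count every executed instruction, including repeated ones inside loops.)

ebx=-9
eax=8
edi=-5
edx=11
ecx=14
edx=11+4=15
ecx=14-10=4
eax=8^7=15
eax=15>>1=7
edx=15|18=31
After step 10: edx = 31.

31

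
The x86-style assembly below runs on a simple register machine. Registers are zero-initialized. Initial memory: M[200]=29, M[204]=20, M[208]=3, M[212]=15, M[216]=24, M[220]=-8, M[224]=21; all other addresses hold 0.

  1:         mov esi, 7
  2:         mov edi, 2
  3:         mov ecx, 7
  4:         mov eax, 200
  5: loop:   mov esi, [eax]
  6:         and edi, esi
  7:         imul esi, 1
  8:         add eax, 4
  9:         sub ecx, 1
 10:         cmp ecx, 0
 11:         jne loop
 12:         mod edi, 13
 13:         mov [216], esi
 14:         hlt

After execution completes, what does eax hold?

mov esi, 7 → esi=7
mov edi, 2 → edi=2
mov ecx, 7 → ecx=7
mov eax, 200 → eax=200
mov esi, [eax] → esi=M[200]=29
and edi, esi → edi=2&29=0
imul esi, 1 → esi=29*1=29
add eax, 4 → eax=200+4=204
sub ecx, 1 → ecx=7-1=6
cmp ecx, 0  (cmp 6,0)
jne loop: taken
mov esi, [eax] → esi=M[204]=20
and edi, esi → edi=0&20=0
imul esi, 1 → esi=20*1=20
add eax, 4 → eax=204+4=208
sub ecx, 1 → ecx=6-1=5
cmp ecx, 0  (cmp 5,0)
jne loop: taken
mov esi, [eax] → esi=M[208]=3
and edi, esi → edi=0&3=0
imul esi, 1 → esi=3*1=3
add eax, 4 → eax=208+4=212
sub ecx, 1 → ecx=5-1=4
cmp ecx, 0  (cmp 4,0)
jne loop: taken
mov esi, [eax] → esi=M[212]=15
and edi, esi → edi=0&15=0
imul esi, 1 → esi=15*1=15
add eax, 4 → eax=212+4=216
sub ecx, 1 → ecx=4-1=3
cmp ecx, 0  (cmp 3,0)
jne loop: taken
mov esi, [eax] → esi=M[216]=24
and edi, esi → edi=0&24=0
imul esi, 1 → esi=24*1=24
add eax, 4 → eax=216+4=220
sub ecx, 1 → ecx=3-1=2
cmp ecx, 0  (cmp 2,0)
jne loop: taken
mov esi, [eax] → esi=M[220]=-8
and edi, esi → edi=0&(-8)=0
imul esi, 1 → esi=(-8)*1=-8
add eax, 4 → eax=220+4=224
sub ecx, 1 → ecx=2-1=1
cmp ecx, 0  (cmp 1,0)
jne loop: taken
mov esi, [eax] → esi=M[224]=21
and edi, esi → edi=0&21=0
imul esi, 1 → esi=21*1=21
add eax, 4 → eax=224+4=228
sub ecx, 1 → ecx=1-1=0
cmp ecx, 0  (cmp 0,0)
jne loop: not taken
mod edi, 13 → edi=0%13=0
mov [216], esi → M[216]=21
halt.

228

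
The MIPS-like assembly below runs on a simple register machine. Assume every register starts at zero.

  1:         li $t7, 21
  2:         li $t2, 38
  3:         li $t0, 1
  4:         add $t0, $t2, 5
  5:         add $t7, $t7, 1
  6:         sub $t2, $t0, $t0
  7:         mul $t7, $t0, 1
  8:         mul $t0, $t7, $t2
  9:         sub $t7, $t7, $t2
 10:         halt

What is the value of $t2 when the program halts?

0

$t7=21
$t2=38
$t0=1
$t0=38+5=43
$t7=21+1=22
$t2=43-43=0
$t7=43*1=43
$t0=43*0=0
$t7=43-0=43
halt.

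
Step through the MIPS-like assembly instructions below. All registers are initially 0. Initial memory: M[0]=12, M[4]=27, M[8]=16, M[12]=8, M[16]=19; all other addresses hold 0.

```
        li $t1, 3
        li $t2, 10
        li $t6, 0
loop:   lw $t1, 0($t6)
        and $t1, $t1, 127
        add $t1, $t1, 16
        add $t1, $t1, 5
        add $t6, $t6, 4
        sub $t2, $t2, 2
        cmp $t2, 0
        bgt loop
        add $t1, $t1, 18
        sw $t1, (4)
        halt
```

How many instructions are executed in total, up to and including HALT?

46

after li $t1, 3: $t1=3
after li $t2, 10: $t2=10
after li $t6, 0: $t6=0
after lw $t1, 0($t6): $t1=M[0]=12
after and $t1, $t1, 127: $t1=12&127=12
after add $t1, $t1, 16: $t1=12+16=28
after add $t1, $t1, 5: $t1=28+5=33
after add $t6, $t6, 4: $t6=0+4=4
after sub $t2, $t2, 2: $t2=10-2=8
cmp $t2, 0  (cmp 8,0)
bgt loop: taken
after lw $t1, 0($t6): $t1=M[4]=27
after and $t1, $t1, 127: $t1=27&127=27
after add $t1, $t1, 16: $t1=27+16=43
after add $t1, $t1, 5: $t1=43+5=48
after add $t6, $t6, 4: $t6=4+4=8
after sub $t2, $t2, 2: $t2=8-2=6
cmp $t2, 0  (cmp 6,0)
bgt loop: taken
after lw $t1, 0($t6): $t1=M[8]=16
after and $t1, $t1, 127: $t1=16&127=16
after add $t1, $t1, 16: $t1=16+16=32
after add $t1, $t1, 5: $t1=32+5=37
after add $t6, $t6, 4: $t6=8+4=12
after sub $t2, $t2, 2: $t2=6-2=4
cmp $t2, 0  (cmp 4,0)
bgt loop: taken
after lw $t1, 0($t6): $t1=M[12]=8
after and $t1, $t1, 127: $t1=8&127=8
after add $t1, $t1, 16: $t1=8+16=24
after add $t1, $t1, 5: $t1=24+5=29
after add $t6, $t6, 4: $t6=12+4=16
after sub $t2, $t2, 2: $t2=4-2=2
cmp $t2, 0  (cmp 2,0)
bgt loop: taken
after lw $t1, 0($t6): $t1=M[16]=19
after and $t1, $t1, 127: $t1=19&127=19
after add $t1, $t1, 16: $t1=19+16=35
after add $t1, $t1, 5: $t1=35+5=40
after add $t6, $t6, 4: $t6=16+4=20
after sub $t2, $t2, 2: $t2=2-2=0
cmp $t2, 0  (cmp 0,0)
bgt loop: not taken
after add $t1, $t1, 18: $t1=40+18=58
sw $t1, (4) → M[4]=58
halt.
Total executed instructions: 46.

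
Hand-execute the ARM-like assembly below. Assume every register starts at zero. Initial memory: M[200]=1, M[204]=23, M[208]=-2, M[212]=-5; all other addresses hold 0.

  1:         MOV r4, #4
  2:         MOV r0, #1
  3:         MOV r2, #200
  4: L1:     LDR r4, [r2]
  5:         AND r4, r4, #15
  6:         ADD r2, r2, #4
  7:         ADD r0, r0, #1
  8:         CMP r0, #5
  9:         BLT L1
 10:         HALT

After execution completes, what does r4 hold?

11

r4=4
r0=1
r2=200
r4=M[200]=1
r4=1&15=1
r2=200+4=204
r0=1+1=2
CMP r0, #5  (cmp 2,5)
BLT L1: taken
r4=M[204]=23
r4=23&15=7
r2=204+4=208
r0=2+1=3
CMP r0, #5  (cmp 3,5)
BLT L1: taken
r4=M[208]=-2
r4=(-2)&15=14
r2=208+4=212
r0=3+1=4
CMP r0, #5  (cmp 4,5)
BLT L1: taken
r4=M[212]=-5
r4=(-5)&15=11
r2=212+4=216
r0=4+1=5
CMP r0, #5  (cmp 5,5)
BLT L1: not taken
halt.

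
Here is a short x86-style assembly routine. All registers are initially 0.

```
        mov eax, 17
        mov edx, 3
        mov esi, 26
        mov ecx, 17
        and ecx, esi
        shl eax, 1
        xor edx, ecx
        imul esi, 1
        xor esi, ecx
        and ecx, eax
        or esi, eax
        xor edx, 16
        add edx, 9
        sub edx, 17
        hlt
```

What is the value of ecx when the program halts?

after mov eax, 17: eax=17
after mov edx, 3: edx=3
after mov esi, 26: esi=26
after mov ecx, 17: ecx=17
after and ecx, esi: ecx=17&26=16
after shl eax, 1: eax=17<<1=34
after xor edx, ecx: edx=3^16=19
after imul esi, 1: esi=26*1=26
after xor esi, ecx: esi=26^16=10
after and ecx, eax: ecx=16&34=0
after or esi, eax: esi=10|34=42
after xor edx, 16: edx=19^16=3
after add edx, 9: edx=3+9=12
after sub edx, 17: edx=12-17=-5
halt.

0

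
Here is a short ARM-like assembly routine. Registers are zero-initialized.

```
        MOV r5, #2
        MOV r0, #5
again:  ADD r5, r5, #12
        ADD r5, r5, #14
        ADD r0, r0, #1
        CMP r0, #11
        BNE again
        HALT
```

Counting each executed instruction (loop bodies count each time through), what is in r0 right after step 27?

10

after MOV r5, #2: r5=2
after MOV r0, #5: r0=5
after ADD r5, r5, #12: r5=2+12=14
after ADD r5, r5, #14: r5=14+14=28
after ADD r0, r0, #1: r0=5+1=6
CMP r0, #11  (cmp 6,11)
BNE again: taken
after ADD r5, r5, #12: r5=28+12=40
after ADD r5, r5, #14: r5=40+14=54
after ADD r0, r0, #1: r0=6+1=7
CMP r0, #11  (cmp 7,11)
BNE again: taken
after ADD r5, r5, #12: r5=54+12=66
after ADD r5, r5, #14: r5=66+14=80
after ADD r0, r0, #1: r0=7+1=8
CMP r0, #11  (cmp 8,11)
BNE again: taken
after ADD r5, r5, #12: r5=80+12=92
after ADD r5, r5, #14: r5=92+14=106
after ADD r0, r0, #1: r0=8+1=9
CMP r0, #11  (cmp 9,11)
BNE again: taken
after ADD r5, r5, #12: r5=106+12=118
after ADD r5, r5, #14: r5=118+14=132
after ADD r0, r0, #1: r0=9+1=10
CMP r0, #11  (cmp 10,11)
BNE again: taken
After step 27: r0 = 10.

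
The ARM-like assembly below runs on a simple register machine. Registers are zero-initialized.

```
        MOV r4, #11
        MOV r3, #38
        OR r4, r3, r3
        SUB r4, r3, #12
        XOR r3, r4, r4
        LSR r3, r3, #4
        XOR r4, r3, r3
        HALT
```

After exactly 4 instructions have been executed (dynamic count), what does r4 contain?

26

r4=11
r3=38
r4=38|38=38
r4=38-12=26
After step 4: r4 = 26.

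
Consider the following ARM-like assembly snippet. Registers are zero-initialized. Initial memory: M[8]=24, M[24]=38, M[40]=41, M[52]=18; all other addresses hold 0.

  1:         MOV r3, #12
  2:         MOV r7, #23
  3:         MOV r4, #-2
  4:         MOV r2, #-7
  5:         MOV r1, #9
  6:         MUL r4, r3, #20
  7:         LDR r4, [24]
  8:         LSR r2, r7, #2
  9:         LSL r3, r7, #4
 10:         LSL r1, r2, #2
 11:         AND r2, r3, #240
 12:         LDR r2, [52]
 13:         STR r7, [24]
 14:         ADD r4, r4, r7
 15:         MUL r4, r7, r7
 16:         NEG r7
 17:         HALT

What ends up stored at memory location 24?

23

after MOV r3, #12: r3=12
after MOV r7, #23: r7=23
after MOV r4, #-2: r4=-2
after MOV r2, #-7: r2=-7
after MOV r1, #9: r1=9
after MUL r4, r3, #20: r4=12*20=240
after LDR r4, [24]: r4=M[24]=38
after LSR r2, r7, #2: r2=23>>2=5
after LSL r3, r7, #4: r3=23<<4=368
after LSL r1, r2, #2: r1=5<<2=20
after AND r2, r3, #240: r2=368&240=112
after LDR r2, [52]: r2=M[52]=18
STR r7, [24] → M[24]=23
after ADD r4, r4, r7: r4=38+23=61
after MUL r4, r7, r7: r4=23*23=529
after NEG r7: r7=-(23)=-23
halt.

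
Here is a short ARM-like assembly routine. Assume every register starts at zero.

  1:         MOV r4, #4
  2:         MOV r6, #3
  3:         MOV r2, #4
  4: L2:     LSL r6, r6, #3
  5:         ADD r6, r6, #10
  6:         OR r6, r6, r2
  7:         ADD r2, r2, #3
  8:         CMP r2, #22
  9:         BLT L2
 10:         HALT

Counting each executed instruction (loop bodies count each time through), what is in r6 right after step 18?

2570

after MOV r4, #4: r4=4
after MOV r6, #3: r6=3
after MOV r2, #4: r2=4
after LSL r6, r6, #3: r6=3<<3=24
after ADD r6, r6, #10: r6=24+10=34
after OR r6, r6, r2: r6=34|4=38
after ADD r2, r2, #3: r2=4+3=7
CMP r2, #22  (cmp 7,22)
BLT L2: taken
after LSL r6, r6, #3: r6=38<<3=304
after ADD r6, r6, #10: r6=304+10=314
after OR r6, r6, r2: r6=314|7=319
after ADD r2, r2, #3: r2=7+3=10
CMP r2, #22  (cmp 10,22)
BLT L2: taken
after LSL r6, r6, #3: r6=319<<3=2552
after ADD r6, r6, #10: r6=2552+10=2562
after OR r6, r6, r2: r6=2562|10=2570
After step 18: r6 = 2570.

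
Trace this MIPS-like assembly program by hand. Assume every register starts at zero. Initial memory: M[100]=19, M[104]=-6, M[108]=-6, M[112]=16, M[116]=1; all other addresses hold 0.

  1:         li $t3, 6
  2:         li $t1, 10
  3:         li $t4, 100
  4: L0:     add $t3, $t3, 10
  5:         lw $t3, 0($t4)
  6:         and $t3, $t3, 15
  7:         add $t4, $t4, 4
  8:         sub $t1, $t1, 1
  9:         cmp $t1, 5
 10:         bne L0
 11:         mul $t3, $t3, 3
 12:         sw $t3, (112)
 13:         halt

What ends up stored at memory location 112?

3

$t3=6
$t1=10
$t4=100
$t3=6+10=16
$t3=M[100]=19
$t3=19&15=3
$t4=100+4=104
$t1=10-1=9
cmp $t1, 5  (cmp 9,5)
bne L0: taken
$t3=3+10=13
$t3=M[104]=-6
$t3=(-6)&15=10
$t4=104+4=108
$t1=9-1=8
cmp $t1, 5  (cmp 8,5)
bne L0: taken
$t3=10+10=20
$t3=M[108]=-6
$t3=(-6)&15=10
$t4=108+4=112
$t1=8-1=7
cmp $t1, 5  (cmp 7,5)
bne L0: taken
$t3=10+10=20
$t3=M[112]=16
$t3=16&15=0
$t4=112+4=116
$t1=7-1=6
cmp $t1, 5  (cmp 6,5)
bne L0: taken
$t3=0+10=10
$t3=M[116]=1
$t3=1&15=1
$t4=116+4=120
$t1=6-1=5
cmp $t1, 5  (cmp 5,5)
bne L0: not taken
$t3=1*3=3
sw $t3, (112) → M[112]=3
halt.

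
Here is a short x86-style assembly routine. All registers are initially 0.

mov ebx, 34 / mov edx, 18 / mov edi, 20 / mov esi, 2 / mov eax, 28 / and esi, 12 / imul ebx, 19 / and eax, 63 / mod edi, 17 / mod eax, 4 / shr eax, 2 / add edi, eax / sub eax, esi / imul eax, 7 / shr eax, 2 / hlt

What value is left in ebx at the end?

mov ebx, 34 → ebx=34
mov edx, 18 → edx=18
mov edi, 20 → edi=20
mov esi, 2 → esi=2
mov eax, 28 → eax=28
and esi, 12 → esi=2&12=0
imul ebx, 19 → ebx=34*19=646
and eax, 63 → eax=28&63=28
mod edi, 17 → edi=20%17=3
mod eax, 4 → eax=28%4=0
shr eax, 2 → eax=0>>2=0
add edi, eax → edi=3+0=3
sub eax, esi → eax=0-0=0
imul eax, 7 → eax=0*7=0
shr eax, 2 → eax=0>>2=0
halt.

646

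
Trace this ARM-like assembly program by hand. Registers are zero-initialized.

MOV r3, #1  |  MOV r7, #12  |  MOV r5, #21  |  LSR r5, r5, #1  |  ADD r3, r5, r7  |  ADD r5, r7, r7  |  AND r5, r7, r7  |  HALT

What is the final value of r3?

22

MOV r3, #1 → r3=1
MOV r7, #12 → r7=12
MOV r5, #21 → r5=21
LSR r5, r5, #1 → r5=21>>1=10
ADD r3, r5, r7 → r3=10+12=22
ADD r5, r7, r7 → r5=12+12=24
AND r5, r7, r7 → r5=12&12=12
halt.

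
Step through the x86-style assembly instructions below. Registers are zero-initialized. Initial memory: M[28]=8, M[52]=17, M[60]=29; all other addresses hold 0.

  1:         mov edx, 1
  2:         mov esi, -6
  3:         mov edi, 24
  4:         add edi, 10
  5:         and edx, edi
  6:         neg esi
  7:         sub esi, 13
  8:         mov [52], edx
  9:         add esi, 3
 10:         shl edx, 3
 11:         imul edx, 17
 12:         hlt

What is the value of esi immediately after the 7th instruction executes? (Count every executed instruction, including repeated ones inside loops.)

-7

after mov edx, 1: edx=1
after mov esi, -6: esi=-6
after mov edi, 24: edi=24
after add edi, 10: edi=24+10=34
after and edx, edi: edx=1&34=0
after neg esi: esi=-(-6)=6
after sub esi, 13: esi=6-13=-7
After step 7: esi = -7.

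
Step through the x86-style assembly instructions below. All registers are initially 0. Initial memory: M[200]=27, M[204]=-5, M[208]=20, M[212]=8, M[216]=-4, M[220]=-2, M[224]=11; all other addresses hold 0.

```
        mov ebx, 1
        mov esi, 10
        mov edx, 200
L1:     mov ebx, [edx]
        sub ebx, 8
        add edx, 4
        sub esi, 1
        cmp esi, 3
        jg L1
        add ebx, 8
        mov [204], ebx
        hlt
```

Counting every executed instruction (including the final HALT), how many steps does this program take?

48

ebx=1
esi=10
edx=200
ebx=M[200]=27
ebx=27-8=19
edx=200+4=204
esi=10-1=9
cmp esi, 3  (cmp 9,3)
jg L1: taken
ebx=M[204]=-5
ebx=(-5)-8=-13
edx=204+4=208
esi=9-1=8
cmp esi, 3  (cmp 8,3)
jg L1: taken
ebx=M[208]=20
ebx=20-8=12
edx=208+4=212
esi=8-1=7
cmp esi, 3  (cmp 7,3)
jg L1: taken
ebx=M[212]=8
ebx=8-8=0
edx=212+4=216
esi=7-1=6
cmp esi, 3  (cmp 6,3)
jg L1: taken
ebx=M[216]=-4
ebx=(-4)-8=-12
edx=216+4=220
esi=6-1=5
cmp esi, 3  (cmp 5,3)
jg L1: taken
ebx=M[220]=-2
ebx=(-2)-8=-10
edx=220+4=224
esi=5-1=4
cmp esi, 3  (cmp 4,3)
jg L1: taken
ebx=M[224]=11
ebx=11-8=3
edx=224+4=228
esi=4-1=3
cmp esi, 3  (cmp 3,3)
jg L1: not taken
ebx=3+8=11
mov [204], ebx → M[204]=11
halt.
Total executed instructions: 48.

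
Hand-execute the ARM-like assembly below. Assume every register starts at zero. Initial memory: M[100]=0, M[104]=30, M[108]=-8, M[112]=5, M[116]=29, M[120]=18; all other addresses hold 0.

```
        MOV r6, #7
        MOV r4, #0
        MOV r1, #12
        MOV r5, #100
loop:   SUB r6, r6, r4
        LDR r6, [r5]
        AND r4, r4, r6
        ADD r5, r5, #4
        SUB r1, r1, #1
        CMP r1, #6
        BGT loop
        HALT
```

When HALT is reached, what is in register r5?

after MOV r6, #7: r6=7
after MOV r4, #0: r4=0
after MOV r1, #12: r1=12
after MOV r5, #100: r5=100
after SUB r6, r6, r4: r6=7-0=7
after LDR r6, [r5]: r6=M[100]=0
after AND r4, r4, r6: r4=0&0=0
after ADD r5, r5, #4: r5=100+4=104
after SUB r1, r1, #1: r1=12-1=11
CMP r1, #6  (cmp 11,6)
BGT loop: taken
after SUB r6, r6, r4: r6=0-0=0
after LDR r6, [r5]: r6=M[104]=30
after AND r4, r4, r6: r4=0&30=0
after ADD r5, r5, #4: r5=104+4=108
after SUB r1, r1, #1: r1=11-1=10
CMP r1, #6  (cmp 10,6)
BGT loop: taken
after SUB r6, r6, r4: r6=30-0=30
after LDR r6, [r5]: r6=M[108]=-8
after AND r4, r4, r6: r4=0&(-8)=0
after ADD r5, r5, #4: r5=108+4=112
after SUB r1, r1, #1: r1=10-1=9
CMP r1, #6  (cmp 9,6)
BGT loop: taken
after SUB r6, r6, r4: r6=(-8)-0=-8
after LDR r6, [r5]: r6=M[112]=5
after AND r4, r4, r6: r4=0&5=0
after ADD r5, r5, #4: r5=112+4=116
after SUB r1, r1, #1: r1=9-1=8
CMP r1, #6  (cmp 8,6)
BGT loop: taken
after SUB r6, r6, r4: r6=5-0=5
after LDR r6, [r5]: r6=M[116]=29
after AND r4, r4, r6: r4=0&29=0
after ADD r5, r5, #4: r5=116+4=120
after SUB r1, r1, #1: r1=8-1=7
CMP r1, #6  (cmp 7,6)
BGT loop: taken
after SUB r6, r6, r4: r6=29-0=29
after LDR r6, [r5]: r6=M[120]=18
after AND r4, r4, r6: r4=0&18=0
after ADD r5, r5, #4: r5=120+4=124
after SUB r1, r1, #1: r1=7-1=6
CMP r1, #6  (cmp 6,6)
BGT loop: not taken
halt.

124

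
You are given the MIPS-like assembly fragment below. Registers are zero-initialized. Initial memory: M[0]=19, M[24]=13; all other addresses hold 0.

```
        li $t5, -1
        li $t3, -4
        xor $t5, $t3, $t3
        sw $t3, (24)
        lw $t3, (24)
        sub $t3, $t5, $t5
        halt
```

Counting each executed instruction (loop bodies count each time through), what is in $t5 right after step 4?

0

after li $t5, -1: $t5=-1
after li $t3, -4: $t3=-4
after xor $t5, $t3, $t3: $t5=(-4)^(-4)=0
sw $t3, (24) → M[24]=-4
After step 4: $t5 = 0.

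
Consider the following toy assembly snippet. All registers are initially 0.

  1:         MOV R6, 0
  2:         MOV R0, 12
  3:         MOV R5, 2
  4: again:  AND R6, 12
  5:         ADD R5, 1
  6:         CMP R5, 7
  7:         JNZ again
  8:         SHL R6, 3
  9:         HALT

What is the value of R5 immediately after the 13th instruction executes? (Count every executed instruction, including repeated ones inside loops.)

5

MOV R6, 0 → R6=0
MOV R0, 12 → R0=12
MOV R5, 2 → R5=2
AND R6, 12 → R6=0&12=0
ADD R5, 1 → R5=2+1=3
CMP R5, 7  (cmp 3,7)
JNZ again: taken
AND R6, 12 → R6=0&12=0
ADD R5, 1 → R5=3+1=4
CMP R5, 7  (cmp 4,7)
JNZ again: taken
AND R6, 12 → R6=0&12=0
ADD R5, 1 → R5=4+1=5
After step 13: R5 = 5.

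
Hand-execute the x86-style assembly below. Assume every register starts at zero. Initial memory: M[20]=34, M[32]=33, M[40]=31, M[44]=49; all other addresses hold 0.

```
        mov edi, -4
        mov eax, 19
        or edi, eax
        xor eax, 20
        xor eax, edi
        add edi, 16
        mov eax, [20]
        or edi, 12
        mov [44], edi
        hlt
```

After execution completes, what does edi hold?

mov edi, -4 → edi=-4
mov eax, 19 → eax=19
or edi, eax → edi=(-4)|19=-1
xor eax, 20 → eax=19^20=7
xor eax, edi → eax=7^(-1)=-8
add edi, 16 → edi=(-1)+16=15
mov eax, [20] → eax=M[20]=34
or edi, 12 → edi=15|12=15
mov [44], edi → M[44]=15
halt.

15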